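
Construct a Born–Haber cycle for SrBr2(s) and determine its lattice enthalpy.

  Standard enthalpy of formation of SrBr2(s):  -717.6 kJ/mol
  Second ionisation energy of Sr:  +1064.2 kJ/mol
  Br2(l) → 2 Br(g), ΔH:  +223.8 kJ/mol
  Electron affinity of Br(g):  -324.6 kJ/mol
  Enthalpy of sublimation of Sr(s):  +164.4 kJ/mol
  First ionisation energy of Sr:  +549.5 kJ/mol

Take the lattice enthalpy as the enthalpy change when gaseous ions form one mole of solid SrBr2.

U = -2070.3 kJ/mol

ΔHf° = 1·ΔHsub + 1·(ΣIE) + 1·D(Br2) + 2·EA + U
-717.6 = 1·(+164.4) + 1·(+1613.7) + 1·(+223.8) + 2·(-324.6) + U
U = -717.6 − (+1352.7) = -2070.3 kJ/mol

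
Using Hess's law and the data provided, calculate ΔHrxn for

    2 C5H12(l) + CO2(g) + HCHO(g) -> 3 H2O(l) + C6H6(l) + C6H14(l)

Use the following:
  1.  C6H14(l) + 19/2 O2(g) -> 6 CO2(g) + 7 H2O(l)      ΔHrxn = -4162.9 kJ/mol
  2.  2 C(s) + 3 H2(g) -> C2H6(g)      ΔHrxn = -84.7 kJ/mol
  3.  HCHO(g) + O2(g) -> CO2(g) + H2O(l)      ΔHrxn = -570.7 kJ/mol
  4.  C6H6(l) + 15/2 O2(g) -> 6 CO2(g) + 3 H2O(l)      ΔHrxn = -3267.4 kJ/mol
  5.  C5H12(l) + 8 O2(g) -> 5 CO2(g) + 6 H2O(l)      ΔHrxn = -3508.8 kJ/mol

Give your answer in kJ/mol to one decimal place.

ΔHrxn = -158.0 kJ/mol

eq. 1 reversed (reverse to put C6H14(l) on the product side): +4162.9 kJ/mol
eq. 2: not needed (C(s) appears nowhere else).
eq. 3 as written (HCHO(g) already on the reactant side): -570.7 kJ/mol
eq. 4 reversed (reverse to put C6H6(l) on the product side): +3267.4 kJ/mol
eq. 5 × 2 (×2 to match 2 C5H12(l) in the target): (2)·(-3508.8) = -7017.6 kJ/mol
ΔHrxn = (+4162.9) + (-570.7) + (+3267.4) + (-7017.6) = -158.0 kJ/mol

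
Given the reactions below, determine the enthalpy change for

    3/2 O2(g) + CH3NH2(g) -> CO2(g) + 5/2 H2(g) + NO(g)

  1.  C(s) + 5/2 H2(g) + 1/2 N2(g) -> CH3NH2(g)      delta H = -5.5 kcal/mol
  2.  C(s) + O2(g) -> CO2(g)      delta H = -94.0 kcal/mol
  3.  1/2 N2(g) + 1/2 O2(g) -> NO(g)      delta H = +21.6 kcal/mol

eq. 1 reversed: +5.5 kcal/mol
eq. 2 as written: -94.0 kcal/mol
eq. 3 as written: +21.6 kcal/mol
Since enthalpy is a state function, delta H = (-1)·(-5.5) + (1)·(-94.0) + (1)·(+21.6) = -66.9 kcal/mol

delta H = -66.9 kcal/mol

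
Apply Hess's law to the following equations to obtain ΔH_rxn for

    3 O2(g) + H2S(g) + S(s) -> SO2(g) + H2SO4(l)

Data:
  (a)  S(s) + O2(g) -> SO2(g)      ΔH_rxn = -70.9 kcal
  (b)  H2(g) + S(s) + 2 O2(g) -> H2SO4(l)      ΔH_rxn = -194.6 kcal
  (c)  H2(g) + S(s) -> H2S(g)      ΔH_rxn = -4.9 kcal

(a) as written: -70.9 kcal
(b) as written: -194.6 kcal
(c) reversed: +4.9 kcal
ΔH_rxn = (-70.9) + (-194.6) + (+4.9) = -260.6 kcal

ΔH_rxn = -260.6 kcal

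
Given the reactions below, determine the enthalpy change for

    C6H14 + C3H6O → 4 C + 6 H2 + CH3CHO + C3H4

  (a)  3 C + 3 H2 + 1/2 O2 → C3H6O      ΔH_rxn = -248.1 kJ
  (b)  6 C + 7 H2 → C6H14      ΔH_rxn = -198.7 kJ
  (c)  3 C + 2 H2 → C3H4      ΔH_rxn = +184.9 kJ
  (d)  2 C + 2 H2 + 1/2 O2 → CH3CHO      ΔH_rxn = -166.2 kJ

(a) reversed: +248.1 kJ
(b) reversed: +198.7 kJ
(c) as written: +184.9 kJ
(d) as written: -166.2 kJ
Combining the equations, ΔH_rxn = (+248.1) + (+198.7) + (+184.9) + (-166.2) = 465.5 kJ

ΔH_rxn = 465.5 kJ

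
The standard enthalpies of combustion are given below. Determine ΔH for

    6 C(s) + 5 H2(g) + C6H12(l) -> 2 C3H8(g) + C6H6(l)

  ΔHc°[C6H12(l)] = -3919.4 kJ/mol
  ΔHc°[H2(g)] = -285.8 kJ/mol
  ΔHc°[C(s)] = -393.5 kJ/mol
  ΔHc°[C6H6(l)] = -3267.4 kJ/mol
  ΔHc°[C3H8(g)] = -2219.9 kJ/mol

ΔH = -2.2 kJ/mol

Using ΔH = Σ nΔHc°(reactants) − Σ nΔHc°(products):
= [6·(-393.5) + 5·(-285.8) + 1·(-3919.4)] − [2·(-2219.9) + 1·(-3267.4)]
= -2.2 kJ/mol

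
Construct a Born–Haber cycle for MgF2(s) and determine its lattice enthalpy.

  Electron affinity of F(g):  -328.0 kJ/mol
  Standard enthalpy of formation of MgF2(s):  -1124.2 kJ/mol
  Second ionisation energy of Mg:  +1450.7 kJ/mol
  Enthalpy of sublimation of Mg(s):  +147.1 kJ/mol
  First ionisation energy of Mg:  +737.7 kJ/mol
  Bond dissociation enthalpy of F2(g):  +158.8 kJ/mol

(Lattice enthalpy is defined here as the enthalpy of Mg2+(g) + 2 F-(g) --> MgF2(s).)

U = -2962.5 kJ/mol

ΔHf° = 1·ΔHsub + 1·(ΣIE) + 1·D(F2) + 2·EA + U
-1124.2 = 1·(+147.1) + 1·(+2188.4) + 1·(+158.8) + 2·(-328.0) + U
U = -1124.2 − (+1838.3) = -2962.5 kJ/mol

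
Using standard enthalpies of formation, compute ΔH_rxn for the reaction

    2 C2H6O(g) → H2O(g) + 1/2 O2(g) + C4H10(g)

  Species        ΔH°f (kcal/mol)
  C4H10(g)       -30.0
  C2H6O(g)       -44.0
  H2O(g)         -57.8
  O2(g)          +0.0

ΔH_rxn = 0.2 kcal/mol

Products: 1·(-57.8) + 1/2·(+0.0) + 1·(-30.0) = -87.8
Reactants: 2·(-44.0) = -88.0
ΔH_rxn = (-87.8) − (-88.0) = 0.2 kcal/mol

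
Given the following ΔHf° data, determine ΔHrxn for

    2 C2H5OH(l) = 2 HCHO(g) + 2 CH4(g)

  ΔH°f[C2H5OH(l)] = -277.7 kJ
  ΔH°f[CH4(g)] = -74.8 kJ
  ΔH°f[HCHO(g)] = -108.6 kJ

ΔHrxn = 188.6 kJ

ΔH°rxn = Σ nΔHf°(products) − Σ nΔHf°(reactants).
Products: 2·(-108.6) + 2·(-74.8) = -366.8
Reactants: 2·(-277.7) = -555.4
ΔHrxn = (-366.8) − (-555.4) = 188.6 kJ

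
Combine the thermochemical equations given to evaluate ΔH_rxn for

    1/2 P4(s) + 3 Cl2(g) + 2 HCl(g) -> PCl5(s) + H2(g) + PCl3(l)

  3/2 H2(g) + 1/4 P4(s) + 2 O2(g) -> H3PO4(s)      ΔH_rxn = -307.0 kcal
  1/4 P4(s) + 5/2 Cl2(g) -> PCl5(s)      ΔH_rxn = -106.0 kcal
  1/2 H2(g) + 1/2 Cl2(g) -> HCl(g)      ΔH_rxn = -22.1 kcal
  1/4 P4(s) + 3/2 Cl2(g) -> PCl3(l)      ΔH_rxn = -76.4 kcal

equation 1: not needed.
equation 2 as written: -106.0 kcal
equation 3 reversed and × 2: (-2)·(-22.1) = +44.2 kcal
equation 4 as written: -76.4 kcal
Summing the manipulated equations, ΔH_rxn = (-106.0) + (+44.2) + (-76.4) = -138.2 kcal

ΔH_rxn = -138.2 kcal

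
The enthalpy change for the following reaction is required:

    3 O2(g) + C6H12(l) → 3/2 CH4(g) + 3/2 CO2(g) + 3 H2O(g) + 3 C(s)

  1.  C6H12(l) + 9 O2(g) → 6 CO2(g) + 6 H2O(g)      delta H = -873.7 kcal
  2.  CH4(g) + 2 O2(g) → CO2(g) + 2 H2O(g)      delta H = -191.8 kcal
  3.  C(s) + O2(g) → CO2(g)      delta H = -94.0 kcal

eq. 1 as written (C6H12(l) already on the reactant side): -873.7 kcal
eq. 2 reversed and × 3/2 (CH4(g) must end up as a product; ×3/2 to match 3/2 CH4(g) in the target): (-3/2)·(-191.8) = +287.7 kcal
eq. 3 reversed and × 3 (C(s) must end up as a product; ×3 to match 3 C(s) in the target): (-3)·(-94.0) = +282.0 kcal
delta H = (-873.7) + (+287.7) + (+282.0) = -304.0 kcal

delta H = -304.0 kcal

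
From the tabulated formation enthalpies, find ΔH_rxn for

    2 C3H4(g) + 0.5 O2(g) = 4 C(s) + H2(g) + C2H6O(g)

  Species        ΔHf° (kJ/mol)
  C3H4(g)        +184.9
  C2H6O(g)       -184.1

Products: 4·(+0.0) + 1·(+0.0) + 1·(-184.1) = -184.1
Reactants: 2·(+184.9) + 1/2·(+0.0) = +369.8
ΔH_rxn = (-184.1) − (+369.8) = -553.9 kJ/mol

ΔH_rxn = -553.9 kJ/mol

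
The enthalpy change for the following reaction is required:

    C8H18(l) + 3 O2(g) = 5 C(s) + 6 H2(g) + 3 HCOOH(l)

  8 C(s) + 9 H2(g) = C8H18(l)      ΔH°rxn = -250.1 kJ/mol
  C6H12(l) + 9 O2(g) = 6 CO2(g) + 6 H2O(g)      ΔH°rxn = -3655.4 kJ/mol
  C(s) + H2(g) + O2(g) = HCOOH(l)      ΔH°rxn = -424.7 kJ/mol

equation 1 reversed (C8H18(l) must end up as a reactant): +250.1 kJ/mol
equation 2: not needed (CO2(g) appears nowhere else).
equation 3 × 3 (scale by 3 for the 3 HCOOH(l)): (3)·(-424.7) = -1274.1 kJ/mol
By Hess's law, ΔH°rxn = (+250.1) + (-1274.1) = -1024.0 kJ/mol

ΔH°rxn = -1024.0 kJ/mol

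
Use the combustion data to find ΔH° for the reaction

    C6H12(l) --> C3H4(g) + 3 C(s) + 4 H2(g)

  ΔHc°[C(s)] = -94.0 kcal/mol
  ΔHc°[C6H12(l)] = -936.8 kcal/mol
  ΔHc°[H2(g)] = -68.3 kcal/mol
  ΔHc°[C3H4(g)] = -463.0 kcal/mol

With combustion enthalpies, reactants minus products:
= [1·(-936.8)] − [1·(-463.0) + 3·(-94.0) + 4·(-68.3)]
= 81.4 kcal/mol

ΔH° = 81.4 kcal/mol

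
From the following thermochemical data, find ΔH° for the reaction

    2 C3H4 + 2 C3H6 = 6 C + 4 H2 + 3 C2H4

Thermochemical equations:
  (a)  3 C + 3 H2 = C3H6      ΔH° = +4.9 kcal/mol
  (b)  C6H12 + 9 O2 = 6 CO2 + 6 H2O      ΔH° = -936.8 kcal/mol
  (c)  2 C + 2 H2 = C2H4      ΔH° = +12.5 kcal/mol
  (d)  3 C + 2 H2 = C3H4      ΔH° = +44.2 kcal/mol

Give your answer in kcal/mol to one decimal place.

(a) reversed and × 2 (reverse to put C3H6 on the reactant side; ×2 to match 2 C3H6 in the target): (-2)·(+4.9) = -9.8 kcal/mol
(b): not needed (H2O appears nowhere else).
(c) × 3 (×3 to match 3 C2H4 in the target): (3)·(+12.5) = +37.5 kcal/mol
(d) reversed and × 2 (reverse to put C3H4 on the reactant side; ×2 to match 2 C3H4 in the target): (-2)·(+44.2) = -88.4 kcal/mol
ΔH° = (-9.8) + (+37.5) + (-88.4) = -60.7 kcal/mol

ΔH° = -60.7 kcal/mol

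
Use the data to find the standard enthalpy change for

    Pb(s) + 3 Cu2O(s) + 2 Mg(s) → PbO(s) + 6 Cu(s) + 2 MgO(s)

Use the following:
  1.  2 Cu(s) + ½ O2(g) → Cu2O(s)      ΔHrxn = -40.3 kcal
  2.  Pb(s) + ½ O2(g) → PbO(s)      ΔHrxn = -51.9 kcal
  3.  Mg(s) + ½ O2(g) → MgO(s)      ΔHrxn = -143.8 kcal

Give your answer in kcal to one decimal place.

eq. 1 reversed and × 3: (-3)·(-40.3) = +120.9 kcal
eq. 2 as written: -51.9 kcal
eq. 3 × 2: (2)·(-143.8) = -287.6 kcal
ΔHrxn = (-3)·(-40.3) + (1)·(-51.9) + (2)·(-143.8) = -218.6 kcal

ΔHrxn = -218.6 kcal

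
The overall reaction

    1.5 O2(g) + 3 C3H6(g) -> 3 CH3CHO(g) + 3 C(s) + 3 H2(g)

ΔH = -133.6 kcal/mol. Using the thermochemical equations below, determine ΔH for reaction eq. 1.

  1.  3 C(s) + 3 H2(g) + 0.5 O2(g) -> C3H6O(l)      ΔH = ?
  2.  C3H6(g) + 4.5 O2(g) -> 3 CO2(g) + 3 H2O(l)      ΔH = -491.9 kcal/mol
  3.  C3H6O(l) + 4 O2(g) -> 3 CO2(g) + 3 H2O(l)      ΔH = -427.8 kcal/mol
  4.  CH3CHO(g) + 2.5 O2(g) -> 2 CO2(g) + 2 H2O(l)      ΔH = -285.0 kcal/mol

ΔH = -59.3 kcal/mol

eq. 1 reversed (reverse to put C(s) on the product side): contributes −x
eq. 2 × 3 (×3 to match 3 C3H6(g) in the target): (3)·(-491.9) = -1475.7 kcal/mol
eq. 3 reversed: +427.8 kcal/mol
eq. 4 reversed and × 3 (reverse to put CH3CHO(g) on the product side; scale by 3 for the 3 CH3CHO(g)): (-3)·(-285.0) = +855.0 kcal/mol
-133.6 = (-1475.7) + (+427.8) + (+855.0) − x
x = (-133.6 − (-192.9)) / (-1) = -59.3 kcal/mol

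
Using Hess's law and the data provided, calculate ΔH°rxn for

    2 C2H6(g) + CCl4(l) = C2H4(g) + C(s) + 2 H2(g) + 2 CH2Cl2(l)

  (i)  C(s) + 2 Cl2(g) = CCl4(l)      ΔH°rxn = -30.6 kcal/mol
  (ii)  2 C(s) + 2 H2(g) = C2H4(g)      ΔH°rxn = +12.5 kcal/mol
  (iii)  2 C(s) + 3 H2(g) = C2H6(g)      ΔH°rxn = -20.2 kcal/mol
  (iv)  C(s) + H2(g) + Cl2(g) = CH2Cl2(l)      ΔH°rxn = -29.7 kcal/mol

(i) reversed: +30.6 kcal/mol
(ii) as written: +12.5 kcal/mol
(iii) reversed and × 2: (-2)·(-20.2) = +40.4 kcal/mol
(iv) × 2: (2)·(-29.7) = -59.4 kcal/mol
ΔH°rxn = (-1)·(-30.6) + (1)·(+12.5) + (-2)·(-20.2) + (2)·(-29.7) = 24.1 kcal/mol

ΔH°rxn = 24.1 kcal/mol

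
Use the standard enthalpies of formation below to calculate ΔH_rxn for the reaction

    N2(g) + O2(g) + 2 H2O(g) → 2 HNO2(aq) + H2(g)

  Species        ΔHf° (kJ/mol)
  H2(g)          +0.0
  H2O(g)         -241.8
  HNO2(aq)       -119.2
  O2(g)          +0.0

ΔH°rxn = Σ nΔHf°(products) − Σ nΔHf°(reactants).
Products: 2·(-119.2) + 1·(+0.0) = -238.4
Reactants: 1·(+0.0) + 1·(+0.0) + 2·(-241.8) = -483.6
ΔH_rxn = (-238.4) − (-483.6) = 245.2 kJ/mol

ΔH_rxn = 245.2 kJ/mol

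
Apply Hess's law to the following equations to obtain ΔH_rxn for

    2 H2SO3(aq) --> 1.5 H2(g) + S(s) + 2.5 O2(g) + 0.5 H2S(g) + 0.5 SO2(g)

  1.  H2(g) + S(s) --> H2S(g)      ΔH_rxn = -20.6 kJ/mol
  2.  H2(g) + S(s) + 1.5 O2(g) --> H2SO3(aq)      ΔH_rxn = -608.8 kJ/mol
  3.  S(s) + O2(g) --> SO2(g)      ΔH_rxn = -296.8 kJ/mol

eq. 1 × 1/2: (1/2)·(-20.6) = -10.3 kJ/mol
eq. 2 reversed and × 2: (-2)·(-608.8) = +1217.6 kJ/mol
eq. 3 × 1/2: (1/2)·(-296.8) = -148.4 kJ/mol
Summing the manipulated equations, ΔH_rxn = (-10.3) + (+1217.6) + (-148.4) = 1058.9 kJ/mol

ΔH_rxn = 1058.9 kJ/mol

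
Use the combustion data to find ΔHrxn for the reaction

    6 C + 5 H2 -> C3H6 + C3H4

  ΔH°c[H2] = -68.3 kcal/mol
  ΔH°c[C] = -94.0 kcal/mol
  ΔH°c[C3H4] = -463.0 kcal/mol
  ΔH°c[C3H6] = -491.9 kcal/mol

Using ΔH = Σ nΔHc°(reactants) − Σ nΔHc°(products):
= [6·(-94.0) + 5·(-68.3)] − [1·(-491.9) + 1·(-463.0)]
= 49.4 kcal/mol

ΔHrxn = 49.4 kcal/mol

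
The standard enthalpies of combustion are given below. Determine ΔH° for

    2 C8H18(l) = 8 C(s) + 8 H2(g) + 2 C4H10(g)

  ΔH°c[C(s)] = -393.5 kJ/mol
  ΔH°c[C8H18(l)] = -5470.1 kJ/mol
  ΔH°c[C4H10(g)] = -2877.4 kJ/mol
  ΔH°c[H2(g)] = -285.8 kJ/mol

ΔH° = 249.0 kJ/mol

With combustion enthalpies, reactants minus products:
= [2·(-5470.1)] − [8·(-393.5) + 8·(-285.8) + 2·(-2877.4)]
= 249.0 kJ/mol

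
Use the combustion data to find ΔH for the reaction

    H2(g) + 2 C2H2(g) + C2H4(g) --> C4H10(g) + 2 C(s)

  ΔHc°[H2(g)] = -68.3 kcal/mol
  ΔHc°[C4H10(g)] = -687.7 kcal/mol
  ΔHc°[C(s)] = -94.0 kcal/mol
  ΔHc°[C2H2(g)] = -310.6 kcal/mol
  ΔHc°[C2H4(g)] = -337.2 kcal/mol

Using ΔH = Σ nΔHc°(reactants) − Σ nΔHc°(products):
= [1·(-68.3) + 2·(-310.6) + 1·(-337.2)] − [1·(-687.7) + 2·(-94.0)]
= -151.0 kcal/mol

ΔH = -151.0 kcal/mol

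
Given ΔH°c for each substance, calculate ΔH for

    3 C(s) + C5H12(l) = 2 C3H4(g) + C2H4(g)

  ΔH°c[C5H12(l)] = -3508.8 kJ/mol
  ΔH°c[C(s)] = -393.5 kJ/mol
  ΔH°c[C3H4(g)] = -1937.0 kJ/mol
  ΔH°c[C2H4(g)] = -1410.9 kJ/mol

With combustion enthalpies, reactants minus products:
= [3·(-393.5) + 1·(-3508.8)] − [2·(-1937.0) + 1·(-1410.9)]
= 595.6 kJ/mol

ΔH = 595.6 kJ/mol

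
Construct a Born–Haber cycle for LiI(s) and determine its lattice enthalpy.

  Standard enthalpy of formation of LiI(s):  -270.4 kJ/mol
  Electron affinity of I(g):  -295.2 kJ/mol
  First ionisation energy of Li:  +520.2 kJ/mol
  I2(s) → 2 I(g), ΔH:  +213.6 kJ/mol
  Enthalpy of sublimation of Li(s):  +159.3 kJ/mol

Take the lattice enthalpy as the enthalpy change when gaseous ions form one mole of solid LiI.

ΔHf° = 1·ΔHsub + 1·(ΣIE) + 1/2·D(I2) + 1·EA + U
-270.4 = 1·(+159.3) + 1·(+520.2) + 1/2·(+213.6) + 1·(-295.2) + U
U = -270.4 − (+491.1) = -761.5 kJ/mol

U = -761.5 kJ/mol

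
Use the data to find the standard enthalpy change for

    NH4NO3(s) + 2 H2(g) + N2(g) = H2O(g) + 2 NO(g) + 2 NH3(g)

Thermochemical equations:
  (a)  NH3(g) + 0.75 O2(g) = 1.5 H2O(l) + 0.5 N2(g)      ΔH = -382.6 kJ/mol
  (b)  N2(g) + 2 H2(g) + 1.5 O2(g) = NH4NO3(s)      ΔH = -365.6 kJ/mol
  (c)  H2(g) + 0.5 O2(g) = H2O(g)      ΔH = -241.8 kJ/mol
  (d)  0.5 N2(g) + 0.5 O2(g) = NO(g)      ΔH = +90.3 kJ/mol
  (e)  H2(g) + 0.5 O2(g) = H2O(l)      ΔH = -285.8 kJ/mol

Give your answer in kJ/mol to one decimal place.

ΔH = 212.2 kJ/mol

(a) reversed and × 2: (-2)·(-382.6) = +765.2 kJ/mol
(b) reversed: +365.6 kJ/mol
(c) as written: -241.8 kJ/mol
(d) × 2: (2)·(+90.3) = +180.6 kJ/mol
(e) × 3: (3)·(-285.8) = -857.4 kJ/mol
By Hess's law, ΔH = (-2)·(-382.6) + (-1)·(-365.6) + (1)·(-241.8) + (2)·(+90.3) + (3)·(-285.8) = 212.2 kJ/mol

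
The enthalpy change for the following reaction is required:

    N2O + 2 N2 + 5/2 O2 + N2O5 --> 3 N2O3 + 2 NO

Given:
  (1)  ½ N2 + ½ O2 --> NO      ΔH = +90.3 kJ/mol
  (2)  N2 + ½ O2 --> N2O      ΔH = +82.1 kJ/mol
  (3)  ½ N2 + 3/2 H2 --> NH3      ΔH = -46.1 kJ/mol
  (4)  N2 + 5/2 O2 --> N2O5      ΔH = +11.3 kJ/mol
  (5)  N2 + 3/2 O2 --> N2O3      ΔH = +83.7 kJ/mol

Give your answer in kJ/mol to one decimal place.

ΔH = 338.3 kJ/mol

(1) × 2: (2)·(+90.3) = +180.6 kJ/mol
(2) reversed: -82.1 kJ/mol
(3): not needed.
(4) reversed: -11.3 kJ/mol
(5) × 3: (3)·(+83.7) = +251.1 kJ/mol
ΔH = (+180.6) + (-82.1) + (-11.3) + (+251.1) = 338.3 kJ/mol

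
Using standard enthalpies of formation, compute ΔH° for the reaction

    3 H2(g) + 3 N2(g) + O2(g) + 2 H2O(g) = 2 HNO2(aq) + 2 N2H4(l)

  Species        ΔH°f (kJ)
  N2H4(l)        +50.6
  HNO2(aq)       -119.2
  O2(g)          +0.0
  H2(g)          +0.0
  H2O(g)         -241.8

Products: 2·(-119.2) + 2·(+50.6) = -137.2
Reactants: 3·(+0.0) + 3·(+0.0) + 1·(+0.0) + 2·(-241.8) = -483.6
ΔH° = (-137.2) − (-483.6) = 346.4 kJ

ΔH° = 346.4 kJ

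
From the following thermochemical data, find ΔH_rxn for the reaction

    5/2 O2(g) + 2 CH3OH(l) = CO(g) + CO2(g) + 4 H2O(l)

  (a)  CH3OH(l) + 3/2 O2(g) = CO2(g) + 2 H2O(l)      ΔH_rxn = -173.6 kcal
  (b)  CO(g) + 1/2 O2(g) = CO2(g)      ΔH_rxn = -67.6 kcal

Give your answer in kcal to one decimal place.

(a) × 2: (2)·(-173.6) = -347.2 kcal
(b) reversed: +67.6 kcal
ΔH_rxn = (2)·(-173.6) + (-1)·(-67.6) = -279.6 kcal

ΔH_rxn = -279.6 kcal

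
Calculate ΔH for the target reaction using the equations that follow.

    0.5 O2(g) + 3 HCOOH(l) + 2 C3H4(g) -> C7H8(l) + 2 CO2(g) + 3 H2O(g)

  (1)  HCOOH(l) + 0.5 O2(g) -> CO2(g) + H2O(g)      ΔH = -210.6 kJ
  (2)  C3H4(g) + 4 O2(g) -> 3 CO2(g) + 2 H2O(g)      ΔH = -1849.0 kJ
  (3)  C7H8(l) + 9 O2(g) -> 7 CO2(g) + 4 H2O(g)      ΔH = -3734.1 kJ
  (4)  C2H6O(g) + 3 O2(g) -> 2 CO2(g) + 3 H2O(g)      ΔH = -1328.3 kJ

(1) × 3: (3)·(-210.6) = -631.8 kJ
(2) × 2: (2)·(-1849.0) = -3698.0 kJ
(3) reversed: +3734.1 kJ
(4): not needed.
ΔH = (3)·(-210.6) + (2)·(-1849.0) + (-1)·(-3734.1) = -595.7 kJ

ΔH = -595.7 kJ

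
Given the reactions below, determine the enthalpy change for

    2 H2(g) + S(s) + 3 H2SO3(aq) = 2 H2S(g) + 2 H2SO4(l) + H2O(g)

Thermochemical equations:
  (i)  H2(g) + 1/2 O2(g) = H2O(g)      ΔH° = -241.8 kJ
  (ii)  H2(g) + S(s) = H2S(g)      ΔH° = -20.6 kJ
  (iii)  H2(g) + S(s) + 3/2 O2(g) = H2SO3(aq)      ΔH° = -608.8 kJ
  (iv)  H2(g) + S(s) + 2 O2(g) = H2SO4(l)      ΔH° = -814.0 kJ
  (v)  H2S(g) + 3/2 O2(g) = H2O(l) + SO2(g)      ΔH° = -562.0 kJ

(i) as written (H2O(g) already on the product side): -241.8 kJ
(ii) × 2: (2)·(-20.6) = -41.2 kJ
(iii) reversed and × 3 (reverse to put H2SO3(aq) on the reactant side; scale by 3 for the 3 H2SO3(aq)): (-3)·(-608.8) = +1826.4 kJ
(iv) × 2 (scale by 2 for the 2 H2SO4(l)): (2)·(-814.0) = -1628.0 kJ
(v): not needed (SO2(g) appears nowhere else).
Combining the equations, ΔH° = (-241.8) + (-41.2) + (+1826.4) + (-1628.0) = -84.6 kJ

ΔH° = -84.6 kJ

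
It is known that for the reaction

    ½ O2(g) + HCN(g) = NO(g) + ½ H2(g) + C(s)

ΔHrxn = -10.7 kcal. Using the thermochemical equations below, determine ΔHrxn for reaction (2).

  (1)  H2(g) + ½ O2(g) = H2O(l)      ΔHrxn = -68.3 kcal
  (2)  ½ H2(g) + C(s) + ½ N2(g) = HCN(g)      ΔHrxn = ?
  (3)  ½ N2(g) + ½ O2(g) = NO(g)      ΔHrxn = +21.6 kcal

(1): not needed.
(2) reversed: contributes −x
(3) as written: +21.6 kcal
-10.7 = (+21.6) − x
x = (-10.7 − (+21.6)) / (-1) = 32.3 kcal

ΔHrxn = 32.3 kcal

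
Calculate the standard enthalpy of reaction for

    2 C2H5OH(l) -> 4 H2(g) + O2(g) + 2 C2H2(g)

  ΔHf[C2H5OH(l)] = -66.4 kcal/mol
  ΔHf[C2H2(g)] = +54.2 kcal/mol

ΔH°rxn = Σ nΔHf°(products) − Σ nΔHf°(reactants).
Products: 4·(+0.0) + 1·(+0.0) + 2·(+54.2) = +108.4
Reactants: 2·(-66.4) = -132.8
ΔH°rxn = (+108.4) − (-132.8) = 241.2 kcal/mol

ΔH°rxn = 241.2 kcal/mol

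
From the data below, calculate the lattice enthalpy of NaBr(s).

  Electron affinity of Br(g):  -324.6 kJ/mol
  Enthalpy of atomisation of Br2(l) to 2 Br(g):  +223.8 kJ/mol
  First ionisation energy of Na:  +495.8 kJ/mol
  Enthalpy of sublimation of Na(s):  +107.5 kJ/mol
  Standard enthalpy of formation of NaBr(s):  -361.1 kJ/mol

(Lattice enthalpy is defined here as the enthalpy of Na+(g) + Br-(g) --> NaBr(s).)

U = -751.7 kJ/mol

ΔHf° = 1·ΔHsub + 1·(ΣIE) + 1/2·D(Br2) + 1·EA + U
-361.1 = 1·(+107.5) + 1·(+495.8) + 1/2·(+223.8) + 1·(-324.6) + U
U = -361.1 − (+390.6) = -751.7 kJ/mol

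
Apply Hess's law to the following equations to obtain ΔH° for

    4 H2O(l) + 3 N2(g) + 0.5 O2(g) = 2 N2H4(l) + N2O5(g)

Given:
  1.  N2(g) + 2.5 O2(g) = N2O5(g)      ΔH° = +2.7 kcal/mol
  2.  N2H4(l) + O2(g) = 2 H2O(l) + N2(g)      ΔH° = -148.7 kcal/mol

ΔH° = 300.1 kcal/mol

eq. 1 as written: +2.7 kcal/mol
eq. 2 reversed and × 2: (-2)·(-148.7) = +297.4 kcal/mol
ΔH° = (+2.7) + (+297.4) = 300.1 kcal/mol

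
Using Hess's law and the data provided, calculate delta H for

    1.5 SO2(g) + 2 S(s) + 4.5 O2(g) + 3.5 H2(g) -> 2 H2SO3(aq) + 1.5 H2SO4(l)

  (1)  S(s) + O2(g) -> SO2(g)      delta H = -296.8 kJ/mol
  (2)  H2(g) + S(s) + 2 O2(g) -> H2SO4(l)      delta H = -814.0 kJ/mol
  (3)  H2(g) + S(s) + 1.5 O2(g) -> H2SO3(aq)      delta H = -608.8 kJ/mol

(1) reversed and × 3/2 (reverse to put SO2(g) on the reactant side; scale by 3/2 for the 3/2 SO2(g)): (-3/2)·(-296.8) = +445.2 kJ/mol
(2) × 3/2 (×3/2 to match 3/2 H2SO4(l) in the target): (3/2)·(-814.0) = -1221.0 kJ/mol
(3) × 2 (scale by 2 for the 2 H2SO3(aq)): (2)·(-608.8) = -1217.6 kJ/mol
Since enthalpy is a state function, delta H = (-3/2)·(-296.8) + (3/2)·(-814.0) + (2)·(-608.8) = -1993.4 kJ/mol

delta H = -1993.4 kJ/mol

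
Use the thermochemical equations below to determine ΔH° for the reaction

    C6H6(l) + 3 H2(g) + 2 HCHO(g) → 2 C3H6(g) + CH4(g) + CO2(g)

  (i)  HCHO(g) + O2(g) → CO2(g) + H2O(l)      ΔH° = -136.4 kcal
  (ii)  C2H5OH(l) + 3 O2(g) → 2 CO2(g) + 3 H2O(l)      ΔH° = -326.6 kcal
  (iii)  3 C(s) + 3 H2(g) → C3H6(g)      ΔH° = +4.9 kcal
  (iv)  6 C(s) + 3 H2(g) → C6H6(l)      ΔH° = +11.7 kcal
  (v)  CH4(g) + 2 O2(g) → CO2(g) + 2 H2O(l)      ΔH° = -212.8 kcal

ΔH° = -61.9 kcal

(i) × 2: (2)·(-136.4) = -272.8 kcal
(ii): not needed.
(iii) × 2: (2)·(+4.9) = +9.8 kcal
(iv) reversed: -11.7 kcal
(v) reversed: +212.8 kcal
Since enthalpy is a state function, ΔH° = (-272.8) + (+9.8) + (-11.7) + (+212.8) = -61.9 kcal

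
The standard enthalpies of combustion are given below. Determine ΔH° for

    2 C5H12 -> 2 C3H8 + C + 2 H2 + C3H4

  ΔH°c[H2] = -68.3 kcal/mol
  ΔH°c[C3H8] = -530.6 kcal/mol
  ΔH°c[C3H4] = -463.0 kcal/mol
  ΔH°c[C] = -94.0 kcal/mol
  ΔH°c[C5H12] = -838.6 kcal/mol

Using ΔH = Σ nΔHc°(reactants) − Σ nΔHc°(products):
= [2·(-838.6)] − [2·(-530.6) + 1·(-94.0) + 2·(-68.3) + 1·(-463.0)]
= 77.6 kcal/mol

ΔH° = 77.6 kcal/mol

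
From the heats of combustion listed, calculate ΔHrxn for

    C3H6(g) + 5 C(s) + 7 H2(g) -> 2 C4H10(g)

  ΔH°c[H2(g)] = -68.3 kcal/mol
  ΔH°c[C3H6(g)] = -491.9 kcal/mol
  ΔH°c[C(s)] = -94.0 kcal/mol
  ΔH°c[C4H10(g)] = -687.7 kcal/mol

With combustion enthalpies, reactants minus products:
= [1·(-491.9) + 5·(-94.0) + 7·(-68.3)] − [2·(-687.7)]
= -64.6 kcal/mol

ΔHrxn = -64.6 kcal/mol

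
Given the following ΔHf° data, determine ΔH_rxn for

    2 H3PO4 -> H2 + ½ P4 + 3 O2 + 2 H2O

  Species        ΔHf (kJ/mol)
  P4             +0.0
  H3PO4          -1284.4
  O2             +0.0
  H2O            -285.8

ΔH_rxn = 1997.2 kJ/mol

Products: 1·(+0.0) + 1/2·(+0.0) + 3·(+0.0) + 2·(-285.8) = -571.6
Reactants: 2·(-1284.4) = -2568.8
ΔH_rxn = (-571.6) − (-2568.8) = 1997.2 kJ/mol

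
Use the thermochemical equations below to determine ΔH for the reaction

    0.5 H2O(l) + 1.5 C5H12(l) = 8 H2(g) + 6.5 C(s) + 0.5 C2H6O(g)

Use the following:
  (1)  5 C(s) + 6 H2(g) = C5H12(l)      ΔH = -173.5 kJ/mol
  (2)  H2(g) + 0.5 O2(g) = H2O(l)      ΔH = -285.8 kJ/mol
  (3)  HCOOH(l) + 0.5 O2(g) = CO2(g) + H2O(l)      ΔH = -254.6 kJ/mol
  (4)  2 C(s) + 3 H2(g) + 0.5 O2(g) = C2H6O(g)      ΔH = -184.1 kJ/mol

ΔH = 311.1 kJ/mol

(1) reversed and × 3/2 (reverse to put C5H12(l) on the reactant side; scale by 3/2 for the 3/2 C5H12(l)): (-3/2)·(-173.5) = +260.25 kJ/mol
(2) reversed and × 1/2: (-1/2)·(-285.8) = +142.9 kJ/mol
(3): not needed (CO2(g) appears nowhere else).
(4) × 1/2 (scale by 1/2 for the 1/2 C2H6O(g)): (1/2)·(-184.1) = -92.05 kJ/mol
ΔH = (+260.25) + (+142.9) + (-92.05) = 311.1 kJ/mol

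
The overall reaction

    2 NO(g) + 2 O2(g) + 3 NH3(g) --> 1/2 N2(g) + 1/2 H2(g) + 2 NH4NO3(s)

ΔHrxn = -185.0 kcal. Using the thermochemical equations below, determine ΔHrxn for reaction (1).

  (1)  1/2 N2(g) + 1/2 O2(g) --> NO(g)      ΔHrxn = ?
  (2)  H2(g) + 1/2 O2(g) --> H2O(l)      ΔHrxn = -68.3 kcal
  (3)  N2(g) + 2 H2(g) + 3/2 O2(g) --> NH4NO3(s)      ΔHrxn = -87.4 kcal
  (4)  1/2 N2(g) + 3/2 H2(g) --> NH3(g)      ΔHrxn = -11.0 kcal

ΔHrxn = 21.6 kcal

(1) reversed and × 2: contributes −2·x
(2): not needed.
(3) × 2: (2)·(-87.4) = -174.8 kcal
(4) reversed and × 3: (-3)·(-11.0) = +33.0 kcal
-185.0 = (-174.8) + (+33.0) − 2·x
x = (-185.0 − (-141.8)) / (-2) = 21.6 kcal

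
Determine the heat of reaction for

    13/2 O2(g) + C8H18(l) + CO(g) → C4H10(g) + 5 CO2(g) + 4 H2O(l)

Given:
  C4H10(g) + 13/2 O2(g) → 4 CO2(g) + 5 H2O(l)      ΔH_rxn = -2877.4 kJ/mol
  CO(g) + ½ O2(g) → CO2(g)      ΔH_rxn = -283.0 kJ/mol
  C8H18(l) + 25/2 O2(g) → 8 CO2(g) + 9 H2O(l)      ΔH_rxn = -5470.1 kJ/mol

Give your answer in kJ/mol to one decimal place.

ΔH_rxn = -2875.7 kJ/mol

equation 1 reversed: +2877.4 kJ/mol
equation 2 as written: -283.0 kJ/mol
equation 3 as written: -5470.1 kJ/mol
By Hess's law, ΔH_rxn = (+2877.4) + (-283.0) + (-5470.1) = -2875.7 kJ/mol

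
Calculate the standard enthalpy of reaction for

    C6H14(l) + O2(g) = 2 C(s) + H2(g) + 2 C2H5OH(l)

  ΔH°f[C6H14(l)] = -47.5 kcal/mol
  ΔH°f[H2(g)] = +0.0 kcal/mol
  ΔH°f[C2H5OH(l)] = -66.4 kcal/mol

ΔH° = -85.3 kcal/mol

Products: 2·(+0.0) + 1·(+0.0) + 2·(-66.4) = -132.8
Reactants: 1·(-47.5) + 1·(+0.0) = -47.5
ΔH° = (-132.8) − (-47.5) = -85.3 kcal/mol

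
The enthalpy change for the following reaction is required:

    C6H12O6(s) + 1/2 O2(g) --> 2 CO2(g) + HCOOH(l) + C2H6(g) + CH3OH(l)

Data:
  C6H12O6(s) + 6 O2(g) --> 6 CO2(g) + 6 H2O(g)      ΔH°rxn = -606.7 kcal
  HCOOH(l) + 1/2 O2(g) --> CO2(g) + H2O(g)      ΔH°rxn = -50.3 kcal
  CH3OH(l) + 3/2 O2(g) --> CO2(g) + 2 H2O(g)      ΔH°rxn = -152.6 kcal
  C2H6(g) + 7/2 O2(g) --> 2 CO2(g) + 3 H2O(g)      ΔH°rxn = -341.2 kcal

ΔH°rxn = -62.6 kcal

equation 1 as written (C6H12O6(s) already on the reactant side): -606.7 kcal
equation 2 reversed (HCOOH(l) must end up as a product): +50.3 kcal
equation 3 reversed (CH3OH(l) must end up as a product): +152.6 kcal
equation 4 reversed (C2H6(g) must end up as a product): +341.2 kcal
Combining the equations, ΔH°rxn = (1)·(-606.7) + (-1)·(-50.3) + (-1)·(-152.6) + (-1)·(-341.2) = -62.6 kcal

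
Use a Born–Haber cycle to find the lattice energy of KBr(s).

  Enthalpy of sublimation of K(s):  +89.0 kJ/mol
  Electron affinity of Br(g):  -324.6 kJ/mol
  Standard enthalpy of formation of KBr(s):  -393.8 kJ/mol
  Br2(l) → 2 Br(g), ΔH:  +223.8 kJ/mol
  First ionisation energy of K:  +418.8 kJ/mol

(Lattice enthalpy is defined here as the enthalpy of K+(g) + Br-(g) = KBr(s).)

ΔHf° = 1·ΔHsub + 1·(ΣIE) + 1/2·D(Br2) + 1·EA + U
-393.8 = 1·(+89.0) + 1·(+418.8) + 1/2·(+223.8) + 1·(-324.6) + U
U = -393.8 − (+295.1) = -688.9 kJ/mol

U = -688.9 kJ/mol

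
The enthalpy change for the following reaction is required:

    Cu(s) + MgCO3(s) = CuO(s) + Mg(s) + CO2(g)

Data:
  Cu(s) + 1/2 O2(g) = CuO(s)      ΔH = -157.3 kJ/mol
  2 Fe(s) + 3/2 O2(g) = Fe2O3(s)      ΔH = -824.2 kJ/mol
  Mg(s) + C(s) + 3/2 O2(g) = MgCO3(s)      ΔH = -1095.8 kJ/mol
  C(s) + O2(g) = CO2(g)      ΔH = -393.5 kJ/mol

equation 1 as written: -157.3 kJ/mol
equation 2: not needed.
equation 3 reversed: +1095.8 kJ/mol
equation 4 as written: -393.5 kJ/mol
ΔH = (-157.3) + (+1095.8) + (-393.5) = 545.0 kJ/mol

ΔH = 545.0 kJ/mol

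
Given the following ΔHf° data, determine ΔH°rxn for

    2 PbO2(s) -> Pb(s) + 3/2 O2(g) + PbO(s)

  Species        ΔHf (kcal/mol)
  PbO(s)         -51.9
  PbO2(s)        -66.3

ΔH°rxn = 80.7 kcal/mol

Products: 1·(+0.0) + 3/2·(+0.0) + 1·(-51.9) = -51.9
Reactants: 2·(-66.3) = -132.6
ΔH°rxn = (-51.9) − (-132.6) = 80.7 kcal/mol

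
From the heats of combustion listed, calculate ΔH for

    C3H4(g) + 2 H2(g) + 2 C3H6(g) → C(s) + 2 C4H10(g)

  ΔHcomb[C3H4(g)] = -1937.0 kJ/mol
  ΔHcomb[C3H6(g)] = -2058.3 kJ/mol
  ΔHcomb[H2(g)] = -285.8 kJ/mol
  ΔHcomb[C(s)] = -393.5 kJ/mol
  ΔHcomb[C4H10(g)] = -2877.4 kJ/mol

With combustion enthalpies, reactants minus products:
= [1·(-1937.0) + 2·(-285.8) + 2·(-2058.3)] − [1·(-393.5) + 2·(-2877.4)]
= -476.9 kJ/mol

ΔH = -476.9 kJ/mol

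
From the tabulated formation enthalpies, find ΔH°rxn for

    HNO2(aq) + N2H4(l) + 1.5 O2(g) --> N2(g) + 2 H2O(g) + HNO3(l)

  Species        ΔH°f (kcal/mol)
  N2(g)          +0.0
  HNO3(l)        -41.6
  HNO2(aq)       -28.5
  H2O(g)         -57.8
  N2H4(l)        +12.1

ΔH°rxn = -140.8 kcal/mol

ΔH°rxn = Σ nΔHf°(products) − Σ nΔHf°(reactants).
Products: 1·(+0.0) + 2·(-57.8) + 1·(-41.6) = -157.2
Reactants: 1·(-28.5) + 1·(+12.1) + 3/2·(+0.0) = -16.4
ΔH°rxn = (-157.2) − (-16.4) = -140.8 kcal/mol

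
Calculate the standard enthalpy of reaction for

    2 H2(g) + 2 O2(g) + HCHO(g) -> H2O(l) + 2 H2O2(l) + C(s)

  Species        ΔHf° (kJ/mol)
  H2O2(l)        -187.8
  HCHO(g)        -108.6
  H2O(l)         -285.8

ΔH° = -552.8 kJ/mol

Products: 1·(-285.8) + 2·(-187.8) + 1·(+0.0) = -661.4
Reactants: 2·(+0.0) + 2·(+0.0) + 1·(-108.6) = -108.6
ΔH° = (-661.4) − (-108.6) = -552.8 kJ/mol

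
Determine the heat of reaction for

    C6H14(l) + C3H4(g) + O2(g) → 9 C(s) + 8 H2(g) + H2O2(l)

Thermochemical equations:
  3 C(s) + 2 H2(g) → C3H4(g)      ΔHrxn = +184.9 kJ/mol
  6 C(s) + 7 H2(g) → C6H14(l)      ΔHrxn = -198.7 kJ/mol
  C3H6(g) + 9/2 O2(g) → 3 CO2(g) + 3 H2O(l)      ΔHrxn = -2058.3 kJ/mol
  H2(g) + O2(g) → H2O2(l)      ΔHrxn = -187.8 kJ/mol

ΔHrxn = -174.0 kJ/mol

equation 1 reversed: -184.9 kJ/mol
equation 2 reversed: +198.7 kJ/mol
equation 3: not needed.
equation 4 as written: -187.8 kJ/mol
ΔHrxn = (-184.9) + (+198.7) + (-187.8) = -174.0 kJ/mol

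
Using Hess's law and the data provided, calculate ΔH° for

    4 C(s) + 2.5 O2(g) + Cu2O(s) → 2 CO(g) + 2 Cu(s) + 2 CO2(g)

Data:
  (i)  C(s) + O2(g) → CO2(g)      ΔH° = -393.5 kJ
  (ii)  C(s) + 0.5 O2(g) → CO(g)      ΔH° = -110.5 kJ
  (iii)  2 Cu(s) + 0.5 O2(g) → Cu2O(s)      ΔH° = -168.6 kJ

(i) × 2 (×2 to match 2 CO2(g) in the target): (2)·(-393.5) = -787.0 kJ
(ii) × 2 (×2 to match 2 CO(g) in the target): (2)·(-110.5) = -221.0 kJ
(iii) reversed (reverse to put Cu2O(s) on the reactant side): +168.6 kJ
Combining the equations, ΔH° = (2)·(-393.5) + (2)·(-110.5) + (-1)·(-168.6) = -839.4 kJ

ΔH° = -839.4 kJ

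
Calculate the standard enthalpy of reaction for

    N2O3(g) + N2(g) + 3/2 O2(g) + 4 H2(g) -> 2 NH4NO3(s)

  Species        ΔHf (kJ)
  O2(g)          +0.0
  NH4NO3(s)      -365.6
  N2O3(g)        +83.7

ΔH°rxn = Σ nΔHf°(products) − Σ nΔHf°(reactants).
Products: 2·(-365.6) = -731.2
Reactants: 1·(+83.7) + 1·(+0.0) + 3/2·(+0.0) + 4·(+0.0) = +83.7
ΔH_rxn = (-731.2) − (+83.7) = -814.9 kJ

ΔH_rxn = -814.9 kJ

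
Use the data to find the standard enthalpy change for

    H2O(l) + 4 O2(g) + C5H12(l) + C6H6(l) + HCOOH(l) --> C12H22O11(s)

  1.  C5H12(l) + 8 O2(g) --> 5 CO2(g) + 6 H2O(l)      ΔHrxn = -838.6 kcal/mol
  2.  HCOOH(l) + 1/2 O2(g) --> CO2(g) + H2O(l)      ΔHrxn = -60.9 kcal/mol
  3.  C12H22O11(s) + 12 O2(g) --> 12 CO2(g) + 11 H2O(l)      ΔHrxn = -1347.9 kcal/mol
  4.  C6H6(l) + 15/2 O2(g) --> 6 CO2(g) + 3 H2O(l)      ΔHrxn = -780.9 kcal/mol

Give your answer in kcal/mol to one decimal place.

eq. 1 as written (C5H12(l) already on the reactant side): -838.6 kcal/mol
eq. 2 as written (HCOOH(l) already on the reactant side): -60.9 kcal/mol
eq. 3 reversed (reverse to put C12H22O11(s) on the product side): +1347.9 kcal/mol
eq. 4 as written (C6H6(l) already on the reactant side): -780.9 kcal/mol
By Hess's law, ΔHrxn = (-838.6) + (-60.9) + (+1347.9) + (-780.9) = -332.5 kcal/mol

ΔHrxn = -332.5 kcal/mol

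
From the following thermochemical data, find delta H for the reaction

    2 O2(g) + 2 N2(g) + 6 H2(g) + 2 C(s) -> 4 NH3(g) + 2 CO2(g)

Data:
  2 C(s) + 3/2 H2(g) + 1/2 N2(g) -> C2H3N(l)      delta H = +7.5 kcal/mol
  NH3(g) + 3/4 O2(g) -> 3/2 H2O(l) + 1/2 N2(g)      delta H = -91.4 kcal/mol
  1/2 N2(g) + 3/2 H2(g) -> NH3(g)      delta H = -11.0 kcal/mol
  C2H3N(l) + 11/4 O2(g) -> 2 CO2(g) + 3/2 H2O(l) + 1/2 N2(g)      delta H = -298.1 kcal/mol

equation 1 as written (C(s) already on the reactant side): +7.5 kcal/mol
equation 2 reversed: +91.4 kcal/mol
equation 3 × 3: (3)·(-11.0) = -33.0 kcal/mol
equation 4 as written (CO2(g) already on the product side): -298.1 kcal/mol
delta H = (1)·(+7.5) + (-1)·(-91.4) + (3)·(-11.0) + (1)·(-298.1) = -232.2 kcal/mol

delta H = -232.2 kcal/mol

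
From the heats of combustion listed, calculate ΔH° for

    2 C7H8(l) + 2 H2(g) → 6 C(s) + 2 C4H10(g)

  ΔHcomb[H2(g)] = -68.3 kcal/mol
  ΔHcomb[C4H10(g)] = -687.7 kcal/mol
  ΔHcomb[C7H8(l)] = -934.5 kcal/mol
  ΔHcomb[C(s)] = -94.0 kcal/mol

With combustion enthalpies, reactants minus products:
= [2·(-934.5) + 2·(-68.3)] − [6·(-94.0) + 2·(-687.7)]
= -66.2 kcal/mol

ΔH° = -66.2 kcal/mol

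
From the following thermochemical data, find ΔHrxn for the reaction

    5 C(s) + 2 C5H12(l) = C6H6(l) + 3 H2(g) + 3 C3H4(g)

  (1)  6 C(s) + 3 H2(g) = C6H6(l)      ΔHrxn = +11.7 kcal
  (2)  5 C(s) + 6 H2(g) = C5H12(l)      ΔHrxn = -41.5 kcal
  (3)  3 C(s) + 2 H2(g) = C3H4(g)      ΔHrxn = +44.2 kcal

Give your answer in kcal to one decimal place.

ΔHrxn = 227.3 kcal

(1) as written (C6H6(l) already on the product side): +11.7 kcal
(2) reversed and × 2 (reverse to put C5H12(l) on the reactant side; scale by 2 for the 2 C5H12(l)): (-2)·(-41.5) = +83.0 kcal
(3) × 3 (×3 to match 3 C3H4(g) in the target): (3)·(+44.2) = +132.6 kcal
ΔHrxn = (+11.7) + (+83.0) + (+132.6) = 227.3 kcal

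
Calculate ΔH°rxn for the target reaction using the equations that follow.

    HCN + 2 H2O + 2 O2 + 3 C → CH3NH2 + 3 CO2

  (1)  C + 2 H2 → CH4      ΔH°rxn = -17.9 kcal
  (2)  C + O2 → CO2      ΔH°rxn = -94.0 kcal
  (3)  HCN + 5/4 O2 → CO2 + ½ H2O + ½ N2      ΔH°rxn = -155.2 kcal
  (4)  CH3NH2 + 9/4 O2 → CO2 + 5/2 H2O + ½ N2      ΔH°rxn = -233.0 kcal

(1): not needed.
(2) × 3: (3)·(-94.0) = -282.0 kcal
(3) as written: -155.2 kcal
(4) reversed: +233.0 kcal
Since enthalpy is a state function, ΔH°rxn = (-282.0) + (-155.2) + (+233.0) = -204.2 kcal

ΔH°rxn = -204.2 kcal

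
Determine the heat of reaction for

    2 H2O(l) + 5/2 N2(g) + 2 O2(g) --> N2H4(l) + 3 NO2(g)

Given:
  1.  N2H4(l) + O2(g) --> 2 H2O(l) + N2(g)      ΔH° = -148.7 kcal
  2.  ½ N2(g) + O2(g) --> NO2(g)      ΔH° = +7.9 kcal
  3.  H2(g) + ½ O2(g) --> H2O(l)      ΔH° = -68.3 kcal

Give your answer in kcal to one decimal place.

ΔH° = 172.4 kcal

eq. 1 reversed: +148.7 kcal
eq. 2 × 3: (3)·(+7.9) = +23.7 kcal
eq. 3: not needed.
ΔH° = (+148.7) + (+23.7) = 172.4 kcal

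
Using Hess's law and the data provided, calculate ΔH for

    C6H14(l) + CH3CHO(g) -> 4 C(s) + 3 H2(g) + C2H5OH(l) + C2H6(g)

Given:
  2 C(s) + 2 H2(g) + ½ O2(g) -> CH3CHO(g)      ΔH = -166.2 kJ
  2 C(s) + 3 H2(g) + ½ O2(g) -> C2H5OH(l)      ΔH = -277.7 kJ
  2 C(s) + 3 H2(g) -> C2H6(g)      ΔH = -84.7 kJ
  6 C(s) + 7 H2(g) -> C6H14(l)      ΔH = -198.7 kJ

equation 1 reversed (reverse to put CH3CHO(g) on the reactant side): +166.2 kJ
equation 2 as written (C2H5OH(l) already on the product side): -277.7 kJ
equation 3 as written (C2H6(g) already on the product side): -84.7 kJ
equation 4 reversed (C6H14(l) must end up as a reactant): +198.7 kJ
ΔH = (-1)·(-166.2) + (1)·(-277.7) + (1)·(-84.7) + (-1)·(-198.7) = 2.5 kJ

ΔH = 2.5 kJ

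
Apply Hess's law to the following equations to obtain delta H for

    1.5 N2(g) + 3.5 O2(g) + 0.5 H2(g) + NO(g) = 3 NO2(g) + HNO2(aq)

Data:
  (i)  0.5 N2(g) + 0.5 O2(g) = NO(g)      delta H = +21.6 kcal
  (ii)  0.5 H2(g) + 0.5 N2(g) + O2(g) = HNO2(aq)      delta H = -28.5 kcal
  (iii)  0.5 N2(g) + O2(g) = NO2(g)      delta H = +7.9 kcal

delta H = -26.4 kcal

(i) reversed (reverse to put NO(g) on the reactant side): -21.6 kcal
(ii) as written (HNO2(aq) already on the product side): -28.5 kcal
(iii) × 3 (×3 to match 3 NO2(g) in the target): (3)·(+7.9) = +23.7 kcal
delta H = (-21.6) + (-28.5) + (+23.7) = -26.4 kcal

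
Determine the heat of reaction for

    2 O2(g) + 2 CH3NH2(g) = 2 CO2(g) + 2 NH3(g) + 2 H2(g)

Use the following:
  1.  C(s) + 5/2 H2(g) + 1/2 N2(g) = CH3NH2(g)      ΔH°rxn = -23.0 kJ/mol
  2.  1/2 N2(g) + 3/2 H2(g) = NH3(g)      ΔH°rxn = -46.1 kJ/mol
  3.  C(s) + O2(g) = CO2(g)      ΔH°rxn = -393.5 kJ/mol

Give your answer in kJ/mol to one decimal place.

eq. 1 reversed and × 2: (-2)·(-23.0) = +46.0 kJ/mol
eq. 2 × 2: (2)·(-46.1) = -92.2 kJ/mol
eq. 3 × 2: (2)·(-393.5) = -787.0 kJ/mol
Combining the equations, ΔH°rxn = (-2)·(-23.0) + (2)·(-46.1) + (2)·(-393.5) = -833.2 kJ/mol

ΔH°rxn = -833.2 kJ/mol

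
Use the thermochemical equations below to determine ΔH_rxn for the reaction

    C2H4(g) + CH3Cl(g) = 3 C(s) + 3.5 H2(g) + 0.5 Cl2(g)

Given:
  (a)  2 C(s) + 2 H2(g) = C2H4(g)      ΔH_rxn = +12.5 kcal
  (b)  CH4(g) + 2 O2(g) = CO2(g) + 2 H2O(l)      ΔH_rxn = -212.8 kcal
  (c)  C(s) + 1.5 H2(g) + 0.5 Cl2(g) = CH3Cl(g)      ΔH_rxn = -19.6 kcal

ΔH_rxn = 7.1 kcal

(a) reversed (reverse to put C2H4(g) on the reactant side): -12.5 kcal
(b): not needed (CH4(g) appears nowhere else).
(c) reversed (reverse to put CH3Cl(g) on the reactant side): +19.6 kcal
ΔH_rxn = (-12.5) + (+19.6) = 7.1 kcal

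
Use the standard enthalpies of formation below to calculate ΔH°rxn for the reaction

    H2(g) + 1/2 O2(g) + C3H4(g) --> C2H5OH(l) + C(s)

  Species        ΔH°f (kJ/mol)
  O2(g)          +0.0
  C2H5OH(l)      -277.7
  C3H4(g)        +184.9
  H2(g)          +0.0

ΔH°rxn = -462.6 kJ/mol

Products: 1·(-277.7) + 1·(+0.0) = -277.7
Reactants: 1·(+0.0) + 1/2·(+0.0) + 1·(+184.9) = +184.9
ΔH°rxn = (-277.7) − (+184.9) = -462.6 kJ/mol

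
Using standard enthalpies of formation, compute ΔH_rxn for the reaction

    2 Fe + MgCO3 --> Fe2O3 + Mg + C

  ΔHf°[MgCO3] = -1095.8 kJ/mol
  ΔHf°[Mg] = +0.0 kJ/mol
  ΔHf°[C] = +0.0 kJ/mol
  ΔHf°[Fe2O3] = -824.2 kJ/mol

ΔH°rxn = Σ nΔHf°(products) − Σ nΔHf°(reactants).
Products: 1·(-824.2) + 1·(+0.0) + 1·(+0.0) = -824.2
Reactants: 2·(+0.0) + 1·(-1095.8) = -1095.8
ΔH_rxn = (-824.2) − (-1095.8) = 271.6 kJ/mol

ΔH_rxn = 271.6 kJ/mol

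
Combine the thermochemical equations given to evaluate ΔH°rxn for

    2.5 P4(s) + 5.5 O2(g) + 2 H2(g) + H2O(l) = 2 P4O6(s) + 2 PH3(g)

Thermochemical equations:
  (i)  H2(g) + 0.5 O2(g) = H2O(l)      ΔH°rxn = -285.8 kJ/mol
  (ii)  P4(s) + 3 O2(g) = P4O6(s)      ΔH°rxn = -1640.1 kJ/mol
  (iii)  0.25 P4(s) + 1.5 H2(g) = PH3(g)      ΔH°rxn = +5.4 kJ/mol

(i) reversed: +285.8 kJ/mol
(ii) × 2: (2)·(-1640.1) = -3280.2 kJ/mol
(iii) × 2: (2)·(+5.4) = +10.8 kJ/mol
By Hess's law, ΔH°rxn = (-1)·(-285.8) + (2)·(-1640.1) + (2)·(+5.4) = -2983.6 kJ/mol

ΔH°rxn = -2983.6 kJ/mol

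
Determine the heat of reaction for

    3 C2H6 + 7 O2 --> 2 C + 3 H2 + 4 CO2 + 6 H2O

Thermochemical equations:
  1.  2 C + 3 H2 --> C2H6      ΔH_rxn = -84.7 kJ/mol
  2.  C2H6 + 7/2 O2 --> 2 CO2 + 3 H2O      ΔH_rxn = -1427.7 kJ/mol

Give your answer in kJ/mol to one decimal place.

ΔH_rxn = -2770.7 kJ/mol

eq. 1 reversed (reverse to put C on the product side): +84.7 kJ/mol
eq. 2 × 2 (scale by 2 for the 4 CO2): (2)·(-1427.7) = -2855.4 kJ/mol
By Hess's law, ΔH_rxn = (-1)·(-84.7) + (2)·(-1427.7) = -2770.7 kJ/mol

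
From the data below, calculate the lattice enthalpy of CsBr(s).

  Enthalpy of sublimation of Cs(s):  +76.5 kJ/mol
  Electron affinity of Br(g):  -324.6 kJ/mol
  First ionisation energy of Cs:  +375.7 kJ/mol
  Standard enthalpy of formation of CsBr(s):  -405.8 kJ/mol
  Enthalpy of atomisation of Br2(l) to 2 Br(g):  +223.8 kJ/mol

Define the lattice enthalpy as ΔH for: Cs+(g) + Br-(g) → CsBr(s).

U = -645.3 kJ/mol

ΔHf° = 1·ΔHsub + 1·(ΣIE) + 1/2·D(Br2) + 1·EA + U
-405.8 = 1·(+76.5) + 1·(+375.7) + 1/2·(+223.8) + 1·(-324.6) + U
U = -405.8 − (+239.5) = -645.3 kJ/mol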